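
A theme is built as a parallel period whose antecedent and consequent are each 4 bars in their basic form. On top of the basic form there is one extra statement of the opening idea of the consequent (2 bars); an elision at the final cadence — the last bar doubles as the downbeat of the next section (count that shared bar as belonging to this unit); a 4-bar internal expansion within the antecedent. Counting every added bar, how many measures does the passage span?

Basic parallel period: 4 + 4 = 8 bars.
8 (basic form) + 2 (extra statement) + 4 (internal expansion) = 14.
The elision shares a bar with the next section but does not change this unit's count.

14 measures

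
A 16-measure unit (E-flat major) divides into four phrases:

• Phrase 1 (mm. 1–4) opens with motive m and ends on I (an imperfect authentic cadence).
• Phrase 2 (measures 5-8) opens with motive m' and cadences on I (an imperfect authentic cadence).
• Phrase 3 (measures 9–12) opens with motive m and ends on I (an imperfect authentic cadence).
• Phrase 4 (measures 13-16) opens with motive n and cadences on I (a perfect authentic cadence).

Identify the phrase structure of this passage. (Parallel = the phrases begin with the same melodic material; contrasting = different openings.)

Four phrases in two halves: the first half (mm. 1–8) ends with an imperfect authentic cadence, the second (measures 9–16) with a perfect authentic cadence — a large antecedent–consequent pair, i.e. a double period.
Phrase 3 begins with the same material as phrase 1, making it parallel.

parallel double period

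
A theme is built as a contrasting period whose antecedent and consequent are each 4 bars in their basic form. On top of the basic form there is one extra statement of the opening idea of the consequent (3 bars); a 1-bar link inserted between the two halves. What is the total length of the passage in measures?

12 measures

Basic contrasting period: 4 + 4 = 8 bars.
8 (basic form) + 3 (extra statement) + 1 (link) = 12.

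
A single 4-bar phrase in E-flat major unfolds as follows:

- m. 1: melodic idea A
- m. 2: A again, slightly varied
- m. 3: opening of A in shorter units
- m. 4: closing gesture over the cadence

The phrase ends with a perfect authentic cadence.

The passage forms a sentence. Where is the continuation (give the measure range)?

measures 3–4

After the presentation (measures 1–2), the continuation covers the fragmentation through the cadence: mm. 3–4.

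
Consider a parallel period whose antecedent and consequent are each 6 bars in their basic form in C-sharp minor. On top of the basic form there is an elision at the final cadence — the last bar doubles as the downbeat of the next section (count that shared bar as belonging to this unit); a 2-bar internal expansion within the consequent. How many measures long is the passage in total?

Basic parallel period: 6 + 6 = 12 bars.
12 (basic form) + 2 (internal expansion) = 14.
The elision shares a bar with the next section but does not change this unit's count.

14 measures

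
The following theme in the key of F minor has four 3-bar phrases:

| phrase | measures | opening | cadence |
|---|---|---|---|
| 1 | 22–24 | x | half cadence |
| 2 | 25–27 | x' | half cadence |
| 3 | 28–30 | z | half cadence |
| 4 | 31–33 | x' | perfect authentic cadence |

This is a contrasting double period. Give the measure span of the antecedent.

In a double period the first pair of phrases (ending half cadence) is the large antecedent and the second pair (ending perfect authentic cadence) is the large consequent; the antecedent is measures 22–27.

measures 22–27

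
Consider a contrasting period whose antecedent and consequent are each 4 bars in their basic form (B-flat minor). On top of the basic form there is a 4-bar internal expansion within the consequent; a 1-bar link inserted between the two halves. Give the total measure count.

13 measures

Basic contrasting period: 4 + 4 = 8 bars.
8 (basic form) + 4 (internal expansion) + 1 (link) = 13.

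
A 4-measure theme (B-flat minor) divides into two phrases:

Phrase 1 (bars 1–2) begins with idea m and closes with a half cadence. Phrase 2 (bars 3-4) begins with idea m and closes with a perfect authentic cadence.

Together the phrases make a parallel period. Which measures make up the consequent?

The phrase ending with the weaker cadence (half cadence) is the antecedent; the one ending more conclusively (perfect authentic cadence) is the consequent. The consequent is measures 3–4.

measures 3–4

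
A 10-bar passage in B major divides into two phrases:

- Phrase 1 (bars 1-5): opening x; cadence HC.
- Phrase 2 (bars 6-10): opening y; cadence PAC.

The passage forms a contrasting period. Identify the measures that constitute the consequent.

The antecedent is the phrase ending with the weaker cadence (half cadence, phrase 1) and the consequent the one ending more conclusively (perfect authentic cadence, phrase 2); the consequent is measures 6-10.

measures 6–10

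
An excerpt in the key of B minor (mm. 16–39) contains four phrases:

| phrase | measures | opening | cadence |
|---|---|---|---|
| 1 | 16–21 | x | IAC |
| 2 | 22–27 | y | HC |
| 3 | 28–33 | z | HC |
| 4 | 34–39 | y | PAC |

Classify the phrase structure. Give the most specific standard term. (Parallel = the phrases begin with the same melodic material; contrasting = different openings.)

contrasting double period

Four phrases in two halves: the first half (measures 16–27) ends with a half cadence, the second (measures 28-39) with a perfect authentic cadence — a large antecedent–consequent pair, i.e. a double period.
Phrase 3 begins with different material from phrase 1, making it contrasting.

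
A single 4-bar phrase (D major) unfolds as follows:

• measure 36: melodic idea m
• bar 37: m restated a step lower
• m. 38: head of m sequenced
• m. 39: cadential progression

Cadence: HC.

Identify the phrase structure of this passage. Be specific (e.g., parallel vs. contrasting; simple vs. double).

Basic idea (m. 36) + its repetition (bar 37) form the presentation; fragmentation and cadence (mm. 38–39) form the continuation — the 4-bar whole is a sentence.

sentence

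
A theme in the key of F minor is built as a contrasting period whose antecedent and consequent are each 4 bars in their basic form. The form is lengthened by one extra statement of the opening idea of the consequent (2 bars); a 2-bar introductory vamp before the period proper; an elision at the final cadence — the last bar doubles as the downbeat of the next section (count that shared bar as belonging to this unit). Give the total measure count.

12 measures

Basic contrasting period: 4 + 4 = 8 bars.
8 (basic form) + 2 (extra statement) + 2 (introduction) = 12.
The elision shares a bar with the next section but does not change this unit's count.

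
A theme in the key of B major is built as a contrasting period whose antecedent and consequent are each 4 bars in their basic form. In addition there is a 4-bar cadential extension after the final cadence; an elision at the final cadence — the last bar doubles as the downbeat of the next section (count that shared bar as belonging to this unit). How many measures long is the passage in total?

12 measures

Basic contrasting period: 4 + 4 = 8 bars.
8 (basic form) + 4 (cadential extension) = 12.
The elision shares a bar with the next section but does not change this unit's count.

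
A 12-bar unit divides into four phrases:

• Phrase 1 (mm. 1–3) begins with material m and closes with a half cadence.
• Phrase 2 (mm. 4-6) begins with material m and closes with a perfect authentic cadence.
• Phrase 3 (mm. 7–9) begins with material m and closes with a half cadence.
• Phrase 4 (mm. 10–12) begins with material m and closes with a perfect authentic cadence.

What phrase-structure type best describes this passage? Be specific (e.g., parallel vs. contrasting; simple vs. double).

The cadence pattern HC–PAC–HC–PAC is weak–strong twice, and phrases 3–4 restate phrases 1–2: a period heard twice, not a double period (which would end weakly at phrase 2).

repeated period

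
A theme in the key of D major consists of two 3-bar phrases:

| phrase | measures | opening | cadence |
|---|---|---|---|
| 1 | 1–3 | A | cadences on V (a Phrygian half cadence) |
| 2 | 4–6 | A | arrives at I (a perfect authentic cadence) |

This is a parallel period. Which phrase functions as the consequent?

phrase 2

The phrase ending with the weaker cadence (Phrygian half cadence) is the antecedent; the one ending more conclusively (perfect authentic cadence) is the consequent. The consequent is phrase 2.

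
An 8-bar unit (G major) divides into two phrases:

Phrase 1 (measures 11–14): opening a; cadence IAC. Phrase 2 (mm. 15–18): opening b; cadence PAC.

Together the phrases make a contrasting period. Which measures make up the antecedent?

The phrase ending with the weaker cadence (imperfect authentic cadence) is the antecedent; the one ending more conclusively (perfect authentic cadence) is the consequent. The antecedent is measures 11–14.

measures 11–14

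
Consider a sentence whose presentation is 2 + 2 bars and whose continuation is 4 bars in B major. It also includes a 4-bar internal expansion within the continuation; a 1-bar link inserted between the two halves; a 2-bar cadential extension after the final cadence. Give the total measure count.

Basic sentence: 2 + 2 + 4 = 8 bars.
8 (basic form) + 4 (internal expansion) + 1 (link) + 2 (cadential extension) = 15.

15 measures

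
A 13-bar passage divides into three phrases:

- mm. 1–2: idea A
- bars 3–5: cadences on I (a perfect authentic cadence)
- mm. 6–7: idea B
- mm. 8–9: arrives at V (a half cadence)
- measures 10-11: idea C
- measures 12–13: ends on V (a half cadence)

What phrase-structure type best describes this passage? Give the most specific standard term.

phrase group

The final phrase closes with a half cadence, which is not stronger than the preceding half cadence; the 3 phrases lack an overall antecedent–consequent design and so form a phrase group.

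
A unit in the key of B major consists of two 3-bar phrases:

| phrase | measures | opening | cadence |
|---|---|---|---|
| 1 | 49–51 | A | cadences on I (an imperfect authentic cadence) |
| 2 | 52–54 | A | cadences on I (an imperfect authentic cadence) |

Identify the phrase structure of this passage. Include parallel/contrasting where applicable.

repeated phrase

Both phrases have the same opening (A) and the same cadence (imperfect authentic cadence): the second is a restatement, not a consequent, so this is a repeated phrase rather than a period.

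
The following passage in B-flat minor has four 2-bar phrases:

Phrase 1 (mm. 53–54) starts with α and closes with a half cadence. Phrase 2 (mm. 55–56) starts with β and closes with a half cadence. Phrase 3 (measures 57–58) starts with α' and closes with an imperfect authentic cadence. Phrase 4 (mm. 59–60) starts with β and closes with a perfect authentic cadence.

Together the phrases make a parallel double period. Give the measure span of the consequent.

In a double period the first pair of phrases (ending half cadence) is the large antecedent and the second pair (ending perfect authentic cadence) is the large consequent; the consequent is measures 57–60.

measures 57–60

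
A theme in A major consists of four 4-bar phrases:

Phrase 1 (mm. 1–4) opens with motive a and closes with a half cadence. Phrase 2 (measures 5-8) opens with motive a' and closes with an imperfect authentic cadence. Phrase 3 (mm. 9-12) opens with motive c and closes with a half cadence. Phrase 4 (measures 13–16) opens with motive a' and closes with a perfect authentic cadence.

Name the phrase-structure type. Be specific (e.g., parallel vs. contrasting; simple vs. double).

Four phrases in two halves: the first half (measures 1–8) ends with an imperfect authentic cadence, the second (mm. 9–16) with a perfect authentic cadence — a large antecedent–consequent pair, i.e. a double period.
Phrase 3 begins with different material from phrase 1, making it contrasting.

contrasting double period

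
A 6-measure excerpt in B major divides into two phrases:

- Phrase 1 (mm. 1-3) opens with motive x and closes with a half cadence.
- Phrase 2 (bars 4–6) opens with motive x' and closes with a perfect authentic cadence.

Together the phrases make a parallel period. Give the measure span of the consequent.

The phrase ending with the weaker cadence (half cadence) is the antecedent; the one ending more conclusively (perfect authentic cadence) is the consequent. The consequent is measures 4–6.

measures 4–6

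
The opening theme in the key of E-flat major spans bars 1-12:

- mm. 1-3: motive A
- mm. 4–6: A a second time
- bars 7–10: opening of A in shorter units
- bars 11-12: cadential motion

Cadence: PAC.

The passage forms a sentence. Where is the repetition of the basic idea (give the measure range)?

The presentation of a sentence is the basic idea (mm. 1–3) plus its repetition (mm. 4-6); the repetition of the basic idea is therefore mm. 4–6.

measures 4–6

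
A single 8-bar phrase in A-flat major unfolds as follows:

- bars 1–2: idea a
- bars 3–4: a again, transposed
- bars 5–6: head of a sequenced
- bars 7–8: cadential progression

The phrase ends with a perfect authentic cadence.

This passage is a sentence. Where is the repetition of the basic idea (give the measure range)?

The presentation of a sentence is the basic idea (bars 1–2) plus its repetition (mm. 3–4); the repetition of the basic idea is therefore mm. 3-4.

measures 3–4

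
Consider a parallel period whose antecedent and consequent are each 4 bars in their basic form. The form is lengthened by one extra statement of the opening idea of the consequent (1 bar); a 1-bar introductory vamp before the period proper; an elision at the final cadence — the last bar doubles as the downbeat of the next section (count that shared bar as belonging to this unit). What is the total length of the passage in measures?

10 measures

Basic parallel period: 4 + 4 = 8 bars.
8 (basic form) + 1 (extra statement) + 1 (introduction) = 10.
The elision shares a bar with the next section but does not change this unit's count.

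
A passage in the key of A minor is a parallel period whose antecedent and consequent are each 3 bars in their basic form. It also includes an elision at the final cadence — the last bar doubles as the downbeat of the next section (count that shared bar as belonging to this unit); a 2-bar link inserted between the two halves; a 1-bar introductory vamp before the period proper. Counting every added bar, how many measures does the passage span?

9 measures

Basic parallel period: 3 + 3 = 6 bars.
6 (basic form) + 2 (link) + 1 (introduction) = 9.
The elision shares a bar with the next section but does not change this unit's count.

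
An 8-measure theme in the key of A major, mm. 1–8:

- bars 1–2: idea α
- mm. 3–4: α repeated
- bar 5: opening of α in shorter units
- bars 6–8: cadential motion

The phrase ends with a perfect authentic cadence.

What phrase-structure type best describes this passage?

Basic idea (bars 1–2) + its repetition (mm. 3–4) form the presentation; fragmentation and cadence (bars 5–8) form the continuation — the 8-bar whole is a sentence.

sentence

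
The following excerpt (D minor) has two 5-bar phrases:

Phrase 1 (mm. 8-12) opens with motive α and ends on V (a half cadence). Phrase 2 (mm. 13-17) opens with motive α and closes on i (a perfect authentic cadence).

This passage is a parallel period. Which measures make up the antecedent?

measures 8–12

The antecedent is the phrase ending with the weaker cadence (half cadence, phrase 1) and the consequent the one ending more conclusively (perfect authentic cadence, phrase 2); the antecedent is bars 8–12.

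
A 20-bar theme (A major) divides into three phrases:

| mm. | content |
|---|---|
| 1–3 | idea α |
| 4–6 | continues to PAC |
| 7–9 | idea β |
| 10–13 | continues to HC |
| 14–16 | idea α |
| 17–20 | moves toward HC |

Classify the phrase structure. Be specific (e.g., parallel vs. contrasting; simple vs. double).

The final phrase closes with a half cadence, which is not stronger than the preceding half cadence; the 3 phrases lack an overall antecedent–consequent design and so form a phrase group.

phrase group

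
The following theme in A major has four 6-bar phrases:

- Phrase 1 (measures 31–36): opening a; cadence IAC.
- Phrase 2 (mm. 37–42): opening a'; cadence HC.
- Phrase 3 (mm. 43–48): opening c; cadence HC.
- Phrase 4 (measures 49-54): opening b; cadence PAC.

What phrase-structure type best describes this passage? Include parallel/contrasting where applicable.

Four phrases in two halves: the first half (mm. 31–42) ends with a half cadence, the second (bars 43–54) with a perfect authentic cadence — a large antecedent–consequent pair, i.e. a double period.
Phrase 3 begins with different material from phrase 1, making it contrasting.

contrasting double period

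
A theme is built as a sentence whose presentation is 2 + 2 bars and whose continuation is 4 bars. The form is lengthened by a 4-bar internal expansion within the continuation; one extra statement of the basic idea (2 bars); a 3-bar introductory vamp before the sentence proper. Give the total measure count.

17 measures

Basic sentence: 2 + 2 + 4 = 8 bars.
8 (basic form) + 4 (internal expansion) + 2 (extra statement) + 3 (introduction) = 17.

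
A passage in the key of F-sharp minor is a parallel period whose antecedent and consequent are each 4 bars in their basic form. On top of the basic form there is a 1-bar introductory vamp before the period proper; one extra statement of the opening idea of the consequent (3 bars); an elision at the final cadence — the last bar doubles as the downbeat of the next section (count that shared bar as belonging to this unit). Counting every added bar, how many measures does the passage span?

Basic parallel period: 4 + 4 = 8 bars.
8 (basic form) + 1 (introduction) + 3 (extra statement) = 12.
The elision shares a bar with the next section but does not change this unit's count.

12 measures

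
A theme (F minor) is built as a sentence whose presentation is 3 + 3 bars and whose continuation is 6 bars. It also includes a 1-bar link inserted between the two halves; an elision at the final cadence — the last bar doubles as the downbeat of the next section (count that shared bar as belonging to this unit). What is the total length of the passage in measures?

Basic sentence: 3 + 3 + 6 = 12 bars.
12 (basic form) + 1 (link) = 13.
The elision shares a bar with the next section but does not change this unit's count.

13 measures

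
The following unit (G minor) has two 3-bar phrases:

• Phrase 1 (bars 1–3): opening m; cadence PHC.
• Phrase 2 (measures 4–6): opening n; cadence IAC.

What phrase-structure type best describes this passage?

contrasting period

Phrase 1 ends with a Phrygian half cadence (weaker) and phrase 2 with an imperfect authentic cadence (stronger): antecedent + consequent = a period.
The two phrases open with different material (m / n), so the period is contrasting.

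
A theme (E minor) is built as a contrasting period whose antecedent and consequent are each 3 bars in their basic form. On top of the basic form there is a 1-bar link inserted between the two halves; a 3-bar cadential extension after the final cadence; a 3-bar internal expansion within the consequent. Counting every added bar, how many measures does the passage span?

13 measures

Basic contrasting period: 3 + 3 = 6 bars.
6 (basic form) + 1 (link) + 3 (cadential extension) + 3 (internal expansion) = 13.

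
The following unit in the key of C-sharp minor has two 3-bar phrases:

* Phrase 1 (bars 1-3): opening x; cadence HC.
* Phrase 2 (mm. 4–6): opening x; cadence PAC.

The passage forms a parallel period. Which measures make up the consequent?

measures 4–6

The antecedent is the phrase ending with the weaker cadence (half cadence, phrase 1) and the consequent the one ending more conclusively (perfect authentic cadence, phrase 2); the consequent is mm. 4–6.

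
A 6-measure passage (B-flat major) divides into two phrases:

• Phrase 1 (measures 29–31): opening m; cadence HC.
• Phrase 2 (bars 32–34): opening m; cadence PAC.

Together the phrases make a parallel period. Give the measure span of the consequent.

measures 32–34

The phrase ending with the weaker cadence (half cadence) is the antecedent; the one ending more conclusively (perfect authentic cadence) is the consequent. The consequent is measures 32–34.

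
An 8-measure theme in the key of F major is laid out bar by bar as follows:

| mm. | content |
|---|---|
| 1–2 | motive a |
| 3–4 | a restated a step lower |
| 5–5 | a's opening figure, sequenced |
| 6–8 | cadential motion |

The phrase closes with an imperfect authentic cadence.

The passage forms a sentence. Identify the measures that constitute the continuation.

measures 5–8

After the presentation (bars 1–4), the continuation covers the fragmentation through the cadence: measures 5–8.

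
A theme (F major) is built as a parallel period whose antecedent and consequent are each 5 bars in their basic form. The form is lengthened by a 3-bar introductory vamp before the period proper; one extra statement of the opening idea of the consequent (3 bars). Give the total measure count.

16 measures

Basic parallel period: 5 + 5 = 10 bars.
10 (basic form) + 3 (introduction) + 3 (extra statement) = 16.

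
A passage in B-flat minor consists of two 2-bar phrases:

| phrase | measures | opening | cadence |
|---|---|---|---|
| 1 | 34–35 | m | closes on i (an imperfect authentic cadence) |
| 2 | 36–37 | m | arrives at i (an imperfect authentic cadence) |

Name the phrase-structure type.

Both phrases have the same opening (m) and the same cadence (imperfect authentic cadence): the second is a restatement, not a consequent, so this is a repeated phrase rather than a period.

repeated phrase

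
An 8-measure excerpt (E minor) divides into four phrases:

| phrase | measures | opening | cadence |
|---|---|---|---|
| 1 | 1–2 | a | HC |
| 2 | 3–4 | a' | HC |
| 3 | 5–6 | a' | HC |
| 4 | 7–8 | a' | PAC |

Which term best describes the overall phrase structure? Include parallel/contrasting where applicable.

Four phrases in two halves: the first half (bars 1-4) ends with a half cadence, the second (bars 5–8) with a perfect authentic cadence — a large antecedent–consequent pair, i.e. a double period.
Phrase 3 begins with the same material as phrase 1, making it parallel.

parallel double period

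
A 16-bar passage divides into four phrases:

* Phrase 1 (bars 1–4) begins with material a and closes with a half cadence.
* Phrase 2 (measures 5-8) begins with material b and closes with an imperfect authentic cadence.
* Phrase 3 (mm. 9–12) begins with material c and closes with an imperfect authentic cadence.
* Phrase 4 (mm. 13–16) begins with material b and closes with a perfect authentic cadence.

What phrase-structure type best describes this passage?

Four phrases in two halves: the first half (bars 1-8) ends with an imperfect authentic cadence, the second (mm. 9–16) with a perfect authentic cadence — a large antecedent–consequent pair, i.e. a double period.
Phrase 3 begins with different material from phrase 1, making it contrasting.

contrasting double period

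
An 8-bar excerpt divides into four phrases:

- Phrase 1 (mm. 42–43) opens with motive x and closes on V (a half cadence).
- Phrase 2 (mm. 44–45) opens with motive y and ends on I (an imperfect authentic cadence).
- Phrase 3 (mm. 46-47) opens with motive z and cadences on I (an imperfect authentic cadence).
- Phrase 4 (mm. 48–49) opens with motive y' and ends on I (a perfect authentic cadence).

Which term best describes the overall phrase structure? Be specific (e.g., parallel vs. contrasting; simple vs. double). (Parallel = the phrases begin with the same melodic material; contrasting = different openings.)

contrasting double period

Four phrases in two halves: the first half (mm. 42–45) ends with an imperfect authentic cadence, the second (mm. 46–49) with a perfect authentic cadence — a large antecedent–consequent pair, i.e. a double period.
Phrase 3 begins with different material from phrase 1, making it contrasting.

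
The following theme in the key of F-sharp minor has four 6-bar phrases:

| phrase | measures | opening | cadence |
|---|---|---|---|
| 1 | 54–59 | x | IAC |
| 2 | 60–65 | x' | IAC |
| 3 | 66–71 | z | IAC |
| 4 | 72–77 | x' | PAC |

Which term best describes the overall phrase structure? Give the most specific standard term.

Four phrases in two halves: the first half (bars 54-65) ends with an imperfect authentic cadence, the second (measures 66-77) with a perfect authentic cadence — a large antecedent–consequent pair, i.e. a double period.
Phrase 3 begins with different material from phrase 1, making it contrasting.

contrasting double period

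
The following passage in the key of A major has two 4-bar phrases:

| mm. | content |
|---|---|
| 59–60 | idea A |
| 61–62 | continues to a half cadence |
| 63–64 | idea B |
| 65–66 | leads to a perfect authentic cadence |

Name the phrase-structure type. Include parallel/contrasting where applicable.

Phrase 1 ends with a half cadence (weaker) and phrase 2 with a perfect authentic cadence (stronger): antecedent + consequent = a period.
The two phrases open with different material (A / B), so the period is contrasting.

contrasting period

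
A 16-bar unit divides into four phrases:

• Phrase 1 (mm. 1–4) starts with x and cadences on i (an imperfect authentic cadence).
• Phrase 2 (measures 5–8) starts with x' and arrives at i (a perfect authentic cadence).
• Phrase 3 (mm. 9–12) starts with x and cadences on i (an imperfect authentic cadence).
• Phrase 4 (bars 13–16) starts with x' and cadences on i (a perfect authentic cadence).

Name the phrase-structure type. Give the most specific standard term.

The cadence pattern IAC–PAC–IAC–PAC is weak–strong twice, and phrases 3–4 restate phrases 1–2: a period heard twice, not a double period (which would end weakly at phrase 2).

repeated period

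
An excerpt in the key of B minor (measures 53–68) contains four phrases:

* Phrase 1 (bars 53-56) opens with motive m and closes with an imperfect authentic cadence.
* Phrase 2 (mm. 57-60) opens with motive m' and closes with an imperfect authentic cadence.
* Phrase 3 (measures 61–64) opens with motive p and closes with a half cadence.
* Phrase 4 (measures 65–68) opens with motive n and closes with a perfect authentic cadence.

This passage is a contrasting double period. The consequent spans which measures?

measures 61–68

In a double period the four phrases pair into a large antecedent (phrases 1–2, ending imperfect authentic cadence) and a large consequent (phrases 3–4, ending perfect authentic cadence). The consequent spans mm. 61–68.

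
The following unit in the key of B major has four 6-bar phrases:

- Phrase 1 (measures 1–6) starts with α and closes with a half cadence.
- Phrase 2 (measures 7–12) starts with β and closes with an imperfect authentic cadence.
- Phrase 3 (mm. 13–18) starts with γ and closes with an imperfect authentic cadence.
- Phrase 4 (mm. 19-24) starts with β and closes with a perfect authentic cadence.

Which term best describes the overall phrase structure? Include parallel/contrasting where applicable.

Four phrases in two halves: the first half (bars 1-12) ends with an imperfect authentic cadence, the second (measures 13-24) with a perfect authentic cadence — a large antecedent–consequent pair, i.e. a double period.
Phrase 3 begins with different material from phrase 1, making it contrasting.

contrasting double period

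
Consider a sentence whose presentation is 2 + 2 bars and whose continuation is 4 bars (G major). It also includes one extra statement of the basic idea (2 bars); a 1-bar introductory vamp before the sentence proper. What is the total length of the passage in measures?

Basic sentence: 2 + 2 + 4 = 8 bars.
8 (basic form) + 2 (extra statement) + 1 (introduction) = 11.

11 measures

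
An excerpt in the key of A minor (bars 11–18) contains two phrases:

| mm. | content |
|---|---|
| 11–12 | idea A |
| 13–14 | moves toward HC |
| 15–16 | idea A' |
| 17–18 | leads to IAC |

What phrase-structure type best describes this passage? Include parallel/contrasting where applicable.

parallel period

Phrase 1 ends with a half cadence (weaker) and phrase 2 with an imperfect authentic cadence (stronger): antecedent + consequent = a period.
The two phrases open with the same material (A / A'), so the period is parallel.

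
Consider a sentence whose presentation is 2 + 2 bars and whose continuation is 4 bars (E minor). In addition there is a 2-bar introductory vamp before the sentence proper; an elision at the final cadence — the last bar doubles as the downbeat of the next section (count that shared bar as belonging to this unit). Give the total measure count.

10 measures

Basic sentence: 2 + 2 + 4 = 8 bars.
8 (basic form) + 2 (introduction) = 10.
The elision shares a bar with the next section but does not change this unit's count.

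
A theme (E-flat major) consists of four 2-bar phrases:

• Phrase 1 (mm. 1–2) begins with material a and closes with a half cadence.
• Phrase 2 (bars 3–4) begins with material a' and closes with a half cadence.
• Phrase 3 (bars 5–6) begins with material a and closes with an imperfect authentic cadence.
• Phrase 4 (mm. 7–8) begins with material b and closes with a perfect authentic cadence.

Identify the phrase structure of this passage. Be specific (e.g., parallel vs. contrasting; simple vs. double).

Four phrases in two halves: the first half (bars 1-4) ends with a half cadence, the second (mm. 5-8) with a perfect authentic cadence — a large antecedent–consequent pair, i.e. a double period.
Phrase 3 begins with the same material as phrase 1, making it parallel.

parallel double period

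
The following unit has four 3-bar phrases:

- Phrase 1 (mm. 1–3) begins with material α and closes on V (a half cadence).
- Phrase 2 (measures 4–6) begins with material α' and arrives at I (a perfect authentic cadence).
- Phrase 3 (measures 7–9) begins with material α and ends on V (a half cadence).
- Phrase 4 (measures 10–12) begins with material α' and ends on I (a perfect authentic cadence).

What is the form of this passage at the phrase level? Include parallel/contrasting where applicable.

The cadence pattern HC–PAC–HC–PAC is weak–strong twice, and phrases 3–4 restate phrases 1–2: a period heard twice, not a double period (which would end weakly at phrase 2).

repeated period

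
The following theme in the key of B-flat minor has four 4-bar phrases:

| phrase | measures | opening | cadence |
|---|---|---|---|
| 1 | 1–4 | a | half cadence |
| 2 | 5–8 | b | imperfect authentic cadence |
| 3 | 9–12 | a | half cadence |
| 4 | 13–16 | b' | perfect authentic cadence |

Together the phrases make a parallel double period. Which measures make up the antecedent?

In a double period the first pair of phrases (ending imperfect authentic cadence) is the large antecedent and the second pair (ending perfect authentic cadence) is the large consequent; the antecedent is measures 1–8.

measures 1–8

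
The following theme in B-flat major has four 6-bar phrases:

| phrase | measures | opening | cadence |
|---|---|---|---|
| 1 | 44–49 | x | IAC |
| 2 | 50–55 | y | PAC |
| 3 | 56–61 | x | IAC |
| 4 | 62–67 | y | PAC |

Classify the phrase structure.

repeated period

The cadence pattern IAC–PAC–IAC–PAC is weak–strong twice, and phrases 3–4 restate phrases 1–2: a period heard twice, not a double period (which would end weakly at phrase 2).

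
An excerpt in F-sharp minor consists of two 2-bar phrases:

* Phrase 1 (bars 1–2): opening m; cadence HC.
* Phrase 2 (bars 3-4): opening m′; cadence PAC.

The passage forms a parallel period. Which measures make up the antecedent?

The phrase ending with the weaker cadence (half cadence) is the antecedent; the one ending more conclusively (perfect authentic cadence) is the consequent. The antecedent is measures 1–2.

measures 1–2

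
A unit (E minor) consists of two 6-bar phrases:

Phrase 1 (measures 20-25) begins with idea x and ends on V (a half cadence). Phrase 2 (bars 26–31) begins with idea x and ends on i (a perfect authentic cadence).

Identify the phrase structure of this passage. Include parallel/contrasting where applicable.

Phrase 1 ends with a half cadence (weaker) and phrase 2 with a perfect authentic cadence (stronger): antecedent + consequent = a period.
The two phrases open with the same material (x / x), so the period is parallel.

parallel period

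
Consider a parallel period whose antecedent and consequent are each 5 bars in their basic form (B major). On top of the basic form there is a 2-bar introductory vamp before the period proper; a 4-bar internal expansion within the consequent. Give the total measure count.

16 measures

Basic parallel period: 5 + 5 = 10 bars.
10 (basic form) + 2 (introduction) + 4 (internal expansion) = 16.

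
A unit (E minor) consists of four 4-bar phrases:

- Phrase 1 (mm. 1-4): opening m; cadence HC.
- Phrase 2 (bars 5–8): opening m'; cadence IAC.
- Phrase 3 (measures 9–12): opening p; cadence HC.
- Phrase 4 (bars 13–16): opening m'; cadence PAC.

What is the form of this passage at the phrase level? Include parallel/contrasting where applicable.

contrasting double period

Four phrases in two halves: the first half (mm. 1–8) ends with an imperfect authentic cadence, the second (mm. 9–16) with a perfect authentic cadence — a large antecedent–consequent pair, i.e. a double period.
Phrase 3 begins with different material from phrase 1, making it contrasting.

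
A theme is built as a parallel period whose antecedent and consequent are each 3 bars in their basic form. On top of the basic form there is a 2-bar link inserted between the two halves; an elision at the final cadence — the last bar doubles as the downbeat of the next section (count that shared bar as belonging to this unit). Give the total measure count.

8 measures

Basic parallel period: 3 + 3 = 6 bars.
6 (basic form) + 2 (link) = 8.
The elision shares a bar with the next section but does not change this unit's count.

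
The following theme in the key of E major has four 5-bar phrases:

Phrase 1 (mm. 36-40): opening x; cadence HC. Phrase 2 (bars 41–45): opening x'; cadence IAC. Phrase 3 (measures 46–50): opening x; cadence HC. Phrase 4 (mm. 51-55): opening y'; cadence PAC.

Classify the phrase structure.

parallel double period

Four phrases in two halves: the first half (bars 36-45) ends with an imperfect authentic cadence, the second (bars 46-55) with a perfect authentic cadence — a large antecedent–consequent pair, i.e. a double period.
Phrase 3 begins with the same material as phrase 1, making it parallel.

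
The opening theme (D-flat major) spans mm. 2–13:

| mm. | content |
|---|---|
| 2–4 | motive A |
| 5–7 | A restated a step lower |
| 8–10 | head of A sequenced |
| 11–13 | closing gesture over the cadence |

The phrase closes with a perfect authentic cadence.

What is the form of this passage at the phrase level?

Basic idea (mm. 2–4) + its repetition (mm. 5–7) form the presentation; fragmentation and cadence (bars 8–13) form the continuation — the 12-bar whole is a sentence.

sentence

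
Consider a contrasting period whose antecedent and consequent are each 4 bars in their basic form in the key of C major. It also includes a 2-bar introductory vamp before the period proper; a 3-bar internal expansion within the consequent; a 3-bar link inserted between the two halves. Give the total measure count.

Basic contrasting period: 4 + 4 = 8 bars.
8 (basic form) + 2 (introduction) + 3 (internal expansion) + 3 (link) = 16.

16 measures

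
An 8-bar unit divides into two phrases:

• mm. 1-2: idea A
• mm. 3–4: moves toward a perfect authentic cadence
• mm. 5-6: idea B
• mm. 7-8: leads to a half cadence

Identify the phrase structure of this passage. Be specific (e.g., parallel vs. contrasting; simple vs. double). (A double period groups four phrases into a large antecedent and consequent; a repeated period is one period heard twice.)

The second phrase closes with a half cadence, which is not stronger than the first phrase's perfect authentic cadence; without a weak→strong cadential pair there is no antecedent–consequent relationship, so this is a phrase group rather than a period.

phrase group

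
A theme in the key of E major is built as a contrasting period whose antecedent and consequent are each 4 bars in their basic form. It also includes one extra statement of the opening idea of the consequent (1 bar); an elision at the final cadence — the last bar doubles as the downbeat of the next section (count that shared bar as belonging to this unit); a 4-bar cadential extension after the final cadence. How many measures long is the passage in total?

Basic contrasting period: 4 + 4 = 8 bars.
8 (basic form) + 1 (extra statement) + 4 (cadential extension) = 13.
The elision shares a bar with the next section but does not change this unit's count.

13 measures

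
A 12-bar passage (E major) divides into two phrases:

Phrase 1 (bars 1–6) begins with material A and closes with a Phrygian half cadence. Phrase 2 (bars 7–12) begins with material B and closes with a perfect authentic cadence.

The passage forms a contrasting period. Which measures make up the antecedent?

The antecedent is the phrase ending with the weaker cadence (Phrygian half cadence, phrase 1) and the consequent the one ending more conclusively (perfect authentic cadence, phrase 2); the antecedent is bars 1–6.

measures 1–6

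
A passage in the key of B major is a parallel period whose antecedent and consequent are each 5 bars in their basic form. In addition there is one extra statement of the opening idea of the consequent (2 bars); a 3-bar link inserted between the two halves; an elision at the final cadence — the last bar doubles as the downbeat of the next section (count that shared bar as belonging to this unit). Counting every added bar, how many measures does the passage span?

15 measures

Basic parallel period: 5 + 5 = 10 bars.
10 (basic form) + 2 (extra statement) + 3 (link) = 15.
The elision shares a bar with the next section but does not change this unit's count.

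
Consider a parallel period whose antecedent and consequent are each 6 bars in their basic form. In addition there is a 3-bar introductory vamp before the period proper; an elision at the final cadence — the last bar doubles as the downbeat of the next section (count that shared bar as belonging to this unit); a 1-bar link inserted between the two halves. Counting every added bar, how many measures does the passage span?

Basic parallel period: 6 + 6 = 12 bars.
12 (basic form) + 3 (introduction) + 1 (link) = 16.
The elision shares a bar with the next section but does not change this unit's count.

16 measures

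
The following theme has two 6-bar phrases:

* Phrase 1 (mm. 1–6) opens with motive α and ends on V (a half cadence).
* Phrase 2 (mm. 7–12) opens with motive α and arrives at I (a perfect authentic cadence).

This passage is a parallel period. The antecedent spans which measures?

measures 1–6

The antecedent is the phrase ending with the weaker cadence (half cadence, phrase 1) and the consequent the one ending more conclusively (perfect authentic cadence, phrase 2); the antecedent is mm. 1–6.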